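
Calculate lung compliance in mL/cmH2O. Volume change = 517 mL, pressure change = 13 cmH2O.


C = dV / dP
C = 517 / 13
C = 39.77 mL/cmH2O


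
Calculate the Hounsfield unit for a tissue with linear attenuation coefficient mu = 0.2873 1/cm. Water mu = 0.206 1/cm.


HU = ((mu_tissue - mu_water) / mu_water) * 1000
HU = ((0.2873 - 0.206) / 0.206) * 1000
HU = 394.7


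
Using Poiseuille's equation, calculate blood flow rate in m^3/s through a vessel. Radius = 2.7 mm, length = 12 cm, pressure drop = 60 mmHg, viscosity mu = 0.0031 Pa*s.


Q = pi*r^4*dP / (8*mu*L)
r = 0.0027 m, L = 0.12 m
dP = 60 mmHg = 7999.32 Pa
Q = 4.4877e-04 m^3/s


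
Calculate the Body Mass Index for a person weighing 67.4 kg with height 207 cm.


BMI = weight / height^2
height = 207 cm = 2.07 m
BMI = 67.4 / 2.07^2
BMI = 15.73 kg/m^2


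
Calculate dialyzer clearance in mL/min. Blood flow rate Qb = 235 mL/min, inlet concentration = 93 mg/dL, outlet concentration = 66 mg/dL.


K = Qb * (Cb_in - Cb_out) / Cb_in
K = 235 * (93 - 66) / 93
K = 68.23 mL/min


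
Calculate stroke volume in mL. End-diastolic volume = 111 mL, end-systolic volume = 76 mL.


SV = EDV - ESV
SV = 111 - 76
SV = 35 mL


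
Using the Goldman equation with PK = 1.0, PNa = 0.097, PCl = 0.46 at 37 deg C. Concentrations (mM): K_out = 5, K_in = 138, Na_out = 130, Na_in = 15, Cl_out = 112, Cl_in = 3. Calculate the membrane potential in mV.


Vm = (RT/F)*ln((PK*Ko + PNa*Nao + PCl*Cli)/(PK*Ki + PNa*Nai + PCl*Clo))
Numer = 18.99, Denom = 190.975
Vm = -61.69 mV


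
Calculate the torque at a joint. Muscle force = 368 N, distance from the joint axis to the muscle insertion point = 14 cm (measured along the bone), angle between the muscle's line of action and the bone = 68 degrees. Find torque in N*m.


Torque = F * d * sin(theta)   (moment arm = d*sin(theta))
d = 14 cm = 0.14 m
Torque = 368 * 0.14 * sin(68)
Torque = 47.77 N*m


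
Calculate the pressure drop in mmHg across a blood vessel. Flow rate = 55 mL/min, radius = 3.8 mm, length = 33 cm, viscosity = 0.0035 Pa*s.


dP = 8*mu*L*Q / (pi*r^4)
Q = 55 mL/min = 9.16667e-07 m^3/s
dP = 12.93 Pa = 12.93 / 133.322 mmHg = 0.09698 mmHg


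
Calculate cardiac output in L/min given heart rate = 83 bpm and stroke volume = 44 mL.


CO = HR * SV
CO = 83 * 44 / 1000
CO = 3.652 L/min


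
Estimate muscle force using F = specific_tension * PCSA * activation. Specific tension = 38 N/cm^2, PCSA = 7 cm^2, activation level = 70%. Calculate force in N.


F = sigma * PCSA * activation
F = 38 * 7 * 0.7
F = 186.2 N


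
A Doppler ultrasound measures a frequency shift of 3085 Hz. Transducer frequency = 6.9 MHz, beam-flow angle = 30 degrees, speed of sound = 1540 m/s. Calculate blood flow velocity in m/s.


v = fd * c / (2 * f0 * cos(theta))
v = 3085 * 1540 / (2 * 6.9000e+06 * cos(30))
v = 0.3975 m/s


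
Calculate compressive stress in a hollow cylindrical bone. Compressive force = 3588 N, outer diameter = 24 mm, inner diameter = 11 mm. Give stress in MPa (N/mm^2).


A = pi*(r_o^2 - r_i^2)
r_o = 12 mm, r_i = 5.5 mm
A = 357.356 mm^2
sigma = F/A = 3588 / 357.356
sigma = 10.04 MPa


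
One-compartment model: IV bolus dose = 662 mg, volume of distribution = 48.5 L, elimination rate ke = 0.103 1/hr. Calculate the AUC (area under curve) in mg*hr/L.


C0 = Dose/Vd = 662/48.5 = 13.6495 mg/L
AUC = C0/ke = 13.6495/0.103
AUC = 132.5 mg*hr/L


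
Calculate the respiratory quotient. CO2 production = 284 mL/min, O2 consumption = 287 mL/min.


RQ = VCO2 / VO2
RQ = 284 / 287
RQ = 0.9895


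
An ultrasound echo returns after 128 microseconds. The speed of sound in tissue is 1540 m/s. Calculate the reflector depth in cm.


depth = c * t / 2
t = 128 us = 1.2800e-04 s
depth = 1540 * 1.2800e-04 / 2
depth = 0.09856 m = 9.856 cm


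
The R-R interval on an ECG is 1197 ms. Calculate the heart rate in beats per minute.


HR = 60 / RR_interval(s)
RR = 1197 ms = 1.197 s
HR = 60 / 1.197 = 50.13 bpm


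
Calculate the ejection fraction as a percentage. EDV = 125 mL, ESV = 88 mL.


SV = EDV - ESV = 125 - 88 = 37 mL
EF = SV/EDV * 100 = 37/125 * 100
EF = 29.6%


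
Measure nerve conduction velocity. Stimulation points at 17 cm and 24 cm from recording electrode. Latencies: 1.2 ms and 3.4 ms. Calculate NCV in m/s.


Distance = (24 - 17) / 100 = 0.07 m
dt = (3.4 - 1.2) / 1000 = 0.0022 s
NCV = dist / dt = 31.82 m/s


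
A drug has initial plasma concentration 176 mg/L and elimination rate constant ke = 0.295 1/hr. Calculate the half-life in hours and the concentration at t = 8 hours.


t_half = ln(2) / ke = 0.693147 / 0.295 = 2.35 hr
C(t) = C0 * exp(-ke*t) = 176 * exp(-0.295*8)
C(8) = 16.62 mg/L


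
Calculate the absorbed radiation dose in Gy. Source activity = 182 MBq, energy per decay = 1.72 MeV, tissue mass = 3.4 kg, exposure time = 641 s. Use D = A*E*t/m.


A = 182 MBq = 1.8200e+08 Bq
E = 1.72 MeV = 2.75544e-13 J
D = A*E*t/m = 1.8200e+08*2.75544e-13*641/3.4
D = 0.009455 Gy


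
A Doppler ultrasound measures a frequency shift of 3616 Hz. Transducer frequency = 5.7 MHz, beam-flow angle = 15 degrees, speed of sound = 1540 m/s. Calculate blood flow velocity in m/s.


v = fd * c / (2 * f0 * cos(theta))
v = 3616 * 1540 / (2 * 5.7000e+06 * cos(15))
v = 0.5057 m/s


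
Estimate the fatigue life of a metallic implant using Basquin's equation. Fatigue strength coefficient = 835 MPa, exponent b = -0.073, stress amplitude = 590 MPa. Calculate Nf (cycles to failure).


sigma_a = sigma_f' * (2Nf)^b
2Nf = (sigma_a/sigma_f')^(1/b)
2Nf = (590/835)^(1/-0.073)
2Nf = 116.47307
Nf = 58.24


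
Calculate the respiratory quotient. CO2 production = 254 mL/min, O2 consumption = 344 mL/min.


RQ = VCO2 / VO2
RQ = 254 / 344
RQ = 0.7384


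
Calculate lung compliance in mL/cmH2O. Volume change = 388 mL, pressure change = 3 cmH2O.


C = dV / dP
C = 388 / 3
C = 129.3 mL/cmH2O


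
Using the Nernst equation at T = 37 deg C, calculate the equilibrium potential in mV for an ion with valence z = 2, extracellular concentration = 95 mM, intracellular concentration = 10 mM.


E = (RT/(zF)) * ln(C_out/C_in)
T = 37 + 273.15 = 310.15 K
E = (8.314 * 310.15 / (2 * 96485)) * ln(95/10)
E = 30.08 mV


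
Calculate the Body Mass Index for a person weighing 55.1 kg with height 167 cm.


BMI = weight / height^2
height = 167 cm = 1.67 m
BMI = 55.1 / 1.67^2
BMI = 19.76 kg/m^2


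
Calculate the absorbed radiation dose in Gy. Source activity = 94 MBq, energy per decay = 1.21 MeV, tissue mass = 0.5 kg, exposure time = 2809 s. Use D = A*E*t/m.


A = 94 MBq = 9.4000e+07 Bq
E = 1.21 MeV = 1.93842e-13 J
D = A*E*t/m = 9.4000e+07*1.93842e-13*2809/0.5
D = 0.1024 Gy


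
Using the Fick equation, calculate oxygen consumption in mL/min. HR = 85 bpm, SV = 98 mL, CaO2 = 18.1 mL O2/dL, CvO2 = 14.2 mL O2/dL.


CO = HR*SV = 85*98/1000 = 8.33 L/min
a-v O2 diff = 18.1 - 14.2 = 3.9 mL/dL
VO2 = CO * (CaO2-CvO2) * 10 dL/L
VO2 = 8.33 * 3.9 * 10
VO2 = 324.9 mL/min


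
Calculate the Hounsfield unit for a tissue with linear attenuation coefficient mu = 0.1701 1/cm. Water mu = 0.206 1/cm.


HU = ((mu_tissue - mu_water) / mu_water) * 1000
HU = ((0.1701 - 0.206) / 0.206) * 1000
HU = -174.3


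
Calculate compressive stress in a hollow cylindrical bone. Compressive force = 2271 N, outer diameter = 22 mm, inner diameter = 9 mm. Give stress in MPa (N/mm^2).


A = pi*(r_o^2 - r_i^2)
r_o = 11 mm, r_i = 4.5 mm
A = 316.515 mm^2
sigma = F/A = 2271 / 316.515
sigma = 7.175 MPa


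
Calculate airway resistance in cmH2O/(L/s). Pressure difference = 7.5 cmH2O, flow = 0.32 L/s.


R = dP / flow
R = 7.5 / 0.32
R = 23.44 cmH2O/(L/s)


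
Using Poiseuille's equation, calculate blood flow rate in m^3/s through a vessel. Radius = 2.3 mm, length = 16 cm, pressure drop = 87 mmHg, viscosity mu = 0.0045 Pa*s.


Q = pi*r^4*dP / (8*mu*L)
r = 0.0023 m, L = 0.16 m
dP = 87 mmHg = 11599.014 Pa
Q = 1.7704e-04 m^3/s


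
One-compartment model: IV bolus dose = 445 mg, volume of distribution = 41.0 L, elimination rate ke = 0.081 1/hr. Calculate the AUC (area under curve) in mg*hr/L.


C0 = Dose/Vd = 445/41.0 = 10.8537 mg/L
AUC = C0/ke = 10.8537/0.081
AUC = 134 mg*hr/L


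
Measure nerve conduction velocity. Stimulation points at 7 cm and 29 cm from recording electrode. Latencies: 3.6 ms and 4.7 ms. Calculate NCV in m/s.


Distance = (29 - 7) / 100 = 0.22 m
dt = (4.7 - 3.6) / 1000 = 0.0011 s
NCV = dist / dt = 200 m/s


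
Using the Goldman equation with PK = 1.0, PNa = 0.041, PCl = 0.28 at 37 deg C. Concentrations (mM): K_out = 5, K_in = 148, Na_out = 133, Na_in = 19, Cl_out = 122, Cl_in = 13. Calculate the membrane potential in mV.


Vm = (RT/F)*ln((PK*Ko + PNa*Nao + PCl*Cli)/(PK*Ki + PNa*Nai + PCl*Clo))
Numer = 14.093, Denom = 182.939
Vm = -68.51 mV


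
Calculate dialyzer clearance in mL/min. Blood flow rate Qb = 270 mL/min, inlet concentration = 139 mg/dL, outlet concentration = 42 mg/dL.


K = Qb * (Cb_in - Cb_out) / Cb_in
K = 270 * (139 - 42) / 139
K = 188.4 mL/min


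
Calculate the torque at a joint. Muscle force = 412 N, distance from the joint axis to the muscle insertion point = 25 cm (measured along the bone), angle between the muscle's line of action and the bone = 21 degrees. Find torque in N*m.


Torque = F * d * sin(theta)   (moment arm = d*sin(theta))
d = 25 cm = 0.25 m
Torque = 412 * 0.25 * sin(21)
Torque = 36.91 N*m


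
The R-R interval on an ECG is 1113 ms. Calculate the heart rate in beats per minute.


HR = 60 / RR_interval(s)
RR = 1113 ms = 1.113 s
HR = 60 / 1.113 = 53.91 bpm


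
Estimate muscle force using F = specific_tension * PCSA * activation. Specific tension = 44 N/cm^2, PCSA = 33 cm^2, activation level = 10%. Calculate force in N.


F = sigma * PCSA * activation
F = 44 * 33 * 0.1
F = 145.2 N


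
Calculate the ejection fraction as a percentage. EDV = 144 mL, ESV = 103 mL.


SV = EDV - ESV = 144 - 103 = 41 mL
EF = SV/EDV * 100 = 41/144 * 100
EF = 28.47%


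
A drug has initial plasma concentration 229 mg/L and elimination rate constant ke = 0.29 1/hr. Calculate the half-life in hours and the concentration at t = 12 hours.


t_half = ln(2) / ke = 0.693147 / 0.29 = 2.39 hr
C(t) = C0 * exp(-ke*t) = 229 * exp(-0.29*12)
C(12) = 7.055 mg/L


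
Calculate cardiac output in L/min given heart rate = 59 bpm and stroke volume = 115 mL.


CO = HR * SV
CO = 59 * 115 / 1000
CO = 6.785 L/min


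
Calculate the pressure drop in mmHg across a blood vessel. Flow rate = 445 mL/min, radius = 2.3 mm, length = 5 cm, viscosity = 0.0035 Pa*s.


dP = 8*mu*L*Q / (pi*r^4)
Q = 445 mL/min = 7.41667e-06 m^3/s
dP = 118.107 Pa = 118.107 / 133.322 mmHg = 0.8859 mmHg


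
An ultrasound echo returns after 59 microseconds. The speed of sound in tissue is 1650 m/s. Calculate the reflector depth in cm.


depth = c * t / 2
t = 59 us = 5.9000e-05 s
depth = 1650 * 5.9000e-05 / 2
depth = 0.048675 m = 4.8675 cm


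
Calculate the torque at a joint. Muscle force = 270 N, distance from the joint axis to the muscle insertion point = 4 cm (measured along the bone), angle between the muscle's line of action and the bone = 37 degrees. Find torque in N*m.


Torque = F * d * sin(theta)   (moment arm = d*sin(theta))
d = 4 cm = 0.04 m
Torque = 270 * 0.04 * sin(37)
Torque = 6.5 N*m


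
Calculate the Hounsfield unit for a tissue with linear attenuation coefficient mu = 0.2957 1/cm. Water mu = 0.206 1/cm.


HU = ((mu_tissue - mu_water) / mu_water) * 1000
HU = ((0.2957 - 0.206) / 0.206) * 1000
HU = 435.4


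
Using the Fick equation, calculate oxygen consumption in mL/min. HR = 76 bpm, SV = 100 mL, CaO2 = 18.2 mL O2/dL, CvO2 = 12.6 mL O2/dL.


CO = HR*SV = 76*100/1000 = 7.6 L/min
a-v O2 diff = 18.2 - 12.6 = 5.6 mL/dL
VO2 = CO * (CaO2-CvO2) * 10 dL/L
VO2 = 7.6 * 5.6 * 10
VO2 = 425.6 mL/min


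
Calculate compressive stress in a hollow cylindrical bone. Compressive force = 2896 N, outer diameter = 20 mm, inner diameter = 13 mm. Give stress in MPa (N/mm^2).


A = pi*(r_o^2 - r_i^2)
r_o = 10 mm, r_i = 6.5 mm
A = 181.427 mm^2
sigma = F/A = 2896 / 181.427
sigma = 15.96 MPa


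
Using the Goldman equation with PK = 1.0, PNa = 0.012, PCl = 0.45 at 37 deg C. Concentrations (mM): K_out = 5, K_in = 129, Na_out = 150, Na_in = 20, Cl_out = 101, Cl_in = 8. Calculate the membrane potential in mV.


Vm = (RT/F)*ln((PK*Ko + PNa*Nao + PCl*Cli)/(PK*Ki + PNa*Nai + PCl*Clo))
Numer = 10.4, Denom = 174.69
Vm = -75.4 mV


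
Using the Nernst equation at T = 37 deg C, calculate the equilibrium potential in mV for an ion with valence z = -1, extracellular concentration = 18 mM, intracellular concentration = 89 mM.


E = (RT/(zF)) * ln(C_out/C_in)
T = 37 + 273.15 = 310.15 K
E = (8.314 * 310.15 / (-1 * 96485)) * ln(18/89)
E = 42.71 mV


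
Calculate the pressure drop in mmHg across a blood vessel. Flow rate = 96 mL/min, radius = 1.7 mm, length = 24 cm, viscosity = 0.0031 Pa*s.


dP = 8*mu*L*Q / (pi*r^4)
Q = 96 mL/min = 1.6e-06 m^3/s
dP = 362.942 Pa = 362.942 / 133.322 mmHg = 2.722 mmHg


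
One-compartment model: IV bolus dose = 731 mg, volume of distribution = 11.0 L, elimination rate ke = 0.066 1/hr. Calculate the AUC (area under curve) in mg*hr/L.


C0 = Dose/Vd = 731/11.0 = 66.4545 mg/L
AUC = C0/ke = 66.4545/0.066
AUC = 1007 mg*hr/L


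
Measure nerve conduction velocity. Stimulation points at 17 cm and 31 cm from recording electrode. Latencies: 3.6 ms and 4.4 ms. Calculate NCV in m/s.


Distance = (31 - 17) / 100 = 0.14 m
dt = (4.4 - 3.6) / 1000 = 8.0000e-04 s
NCV = dist / dt = 175 m/s


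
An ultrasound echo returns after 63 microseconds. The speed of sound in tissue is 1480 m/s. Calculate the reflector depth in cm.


depth = c * t / 2
t = 63 us = 6.3000e-05 s
depth = 1480 * 6.3000e-05 / 2
depth = 0.04662 m = 4.662 cm


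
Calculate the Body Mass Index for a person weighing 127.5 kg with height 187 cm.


BMI = weight / height^2
height = 187 cm = 1.87 m
BMI = 127.5 / 1.87^2
BMI = 36.46 kg/m^2


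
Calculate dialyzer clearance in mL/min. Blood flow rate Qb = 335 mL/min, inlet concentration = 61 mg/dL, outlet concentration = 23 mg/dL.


K = Qb * (Cb_in - Cb_out) / Cb_in
K = 335 * (61 - 23) / 61
K = 208.7 mL/min


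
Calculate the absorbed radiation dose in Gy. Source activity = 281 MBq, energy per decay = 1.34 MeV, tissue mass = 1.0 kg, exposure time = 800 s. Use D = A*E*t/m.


A = 281 MBq = 2.8100e+08 Bq
E = 1.34 MeV = 2.14668e-13 J
D = A*E*t/m = 2.8100e+08*2.14668e-13*800/1.0
D = 0.04826 Gy


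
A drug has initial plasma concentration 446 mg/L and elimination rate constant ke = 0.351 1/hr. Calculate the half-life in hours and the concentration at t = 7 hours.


t_half = ln(2) / ke = 0.693147 / 0.351 = 1.975 hr
C(t) = C0 * exp(-ke*t) = 446 * exp(-0.351*7)
C(7) = 38.22 mg/L


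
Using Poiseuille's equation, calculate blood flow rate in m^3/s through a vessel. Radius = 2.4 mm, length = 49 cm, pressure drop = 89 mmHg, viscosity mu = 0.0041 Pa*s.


Q = pi*r^4*dP / (8*mu*L)
r = 0.0024 m, L = 0.49 m
dP = 89 mmHg = 11865.658 Pa
Q = 7.6951e-05 m^3/s


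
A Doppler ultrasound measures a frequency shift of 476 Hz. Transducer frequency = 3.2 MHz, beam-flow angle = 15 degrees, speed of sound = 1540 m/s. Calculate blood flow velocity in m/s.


v = fd * c / (2 * f0 * cos(theta))
v = 476 * 1540 / (2 * 3.2000e+06 * cos(15))
v = 0.1186 m/s


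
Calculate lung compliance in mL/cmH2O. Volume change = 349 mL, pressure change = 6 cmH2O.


C = dV / dP
C = 349 / 6
C = 58.17 mL/cmH2O


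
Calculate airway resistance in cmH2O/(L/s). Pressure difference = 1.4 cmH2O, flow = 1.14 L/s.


R = dP / flow
R = 1.4 / 1.14
R = 1.228 cmH2O/(L/s)


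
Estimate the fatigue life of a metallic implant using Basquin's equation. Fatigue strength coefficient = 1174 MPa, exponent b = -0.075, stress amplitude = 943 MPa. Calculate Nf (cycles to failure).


sigma_a = sigma_f' * (2Nf)^b
2Nf = (sigma_a/sigma_f')^(1/b)
2Nf = (943/1174)^(1/-0.075)
2Nf = 18.567441
Nf = 9.284


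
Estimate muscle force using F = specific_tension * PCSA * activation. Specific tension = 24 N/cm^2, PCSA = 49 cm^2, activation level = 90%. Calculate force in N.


F = sigma * PCSA * activation
F = 24 * 49 * 0.9
F = 1058 N


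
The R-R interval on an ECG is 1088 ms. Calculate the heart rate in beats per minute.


HR = 60 / RR_interval(s)
RR = 1088 ms = 1.088 s
HR = 60 / 1.088 = 55.15 bpm


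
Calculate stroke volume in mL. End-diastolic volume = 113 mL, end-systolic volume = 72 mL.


SV = EDV - ESV
SV = 113 - 72
SV = 41 mL


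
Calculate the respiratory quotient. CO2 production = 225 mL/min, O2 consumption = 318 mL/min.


RQ = VCO2 / VO2
RQ = 225 / 318
RQ = 0.7075


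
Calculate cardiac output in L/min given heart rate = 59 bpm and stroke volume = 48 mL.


CO = HR * SV
CO = 59 * 48 / 1000
CO = 2.832 L/min


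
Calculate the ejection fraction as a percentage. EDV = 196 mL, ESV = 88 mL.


SV = EDV - ESV = 196 - 88 = 108 mL
EF = SV/EDV * 100 = 108/196 * 100
EF = 55.1%


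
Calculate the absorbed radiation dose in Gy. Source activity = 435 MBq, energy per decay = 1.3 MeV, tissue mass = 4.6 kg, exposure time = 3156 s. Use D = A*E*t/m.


A = 435 MBq = 4.3500e+08 Bq
E = 1.3 MeV = 2.0826e-13 J
D = A*E*t/m = 4.3500e+08*2.0826e-13*3156/4.6
D = 0.06215 Gy


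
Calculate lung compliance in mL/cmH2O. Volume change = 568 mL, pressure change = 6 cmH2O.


C = dV / dP
C = 568 / 6
C = 94.67 mL/cmH2O


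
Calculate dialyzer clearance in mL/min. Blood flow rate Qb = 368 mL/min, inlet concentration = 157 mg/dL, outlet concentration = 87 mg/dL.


K = Qb * (Cb_in - Cb_out) / Cb_in
K = 368 * (157 - 87) / 157
K = 164.1 mL/min


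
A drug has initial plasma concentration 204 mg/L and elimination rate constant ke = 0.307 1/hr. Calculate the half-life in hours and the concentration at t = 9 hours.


t_half = ln(2) / ke = 0.693147 / 0.307 = 2.258 hr
C(t) = C0 * exp(-ke*t) = 204 * exp(-0.307*9)
C(9) = 12.87 mg/L


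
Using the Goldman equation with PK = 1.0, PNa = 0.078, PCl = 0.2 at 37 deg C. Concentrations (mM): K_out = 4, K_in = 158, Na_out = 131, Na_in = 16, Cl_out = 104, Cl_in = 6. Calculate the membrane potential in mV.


Vm = (RT/F)*ln((PK*Ko + PNa*Nao + PCl*Cli)/(PK*Ki + PNa*Nai + PCl*Clo))
Numer = 15.418, Denom = 180.048
Vm = -65.68 mV


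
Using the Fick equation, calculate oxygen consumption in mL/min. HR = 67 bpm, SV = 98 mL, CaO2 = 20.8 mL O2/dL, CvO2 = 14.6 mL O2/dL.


CO = HR*SV = 67*98/1000 = 6.566 L/min
a-v O2 diff = 20.8 - 14.6 = 6.2 mL/dL
VO2 = CO * (CaO2-CvO2) * 10 dL/L
VO2 = 6.566 * 6.2 * 10
VO2 = 407.1 mL/min


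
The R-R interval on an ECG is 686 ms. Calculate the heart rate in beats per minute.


HR = 60 / RR_interval(s)
RR = 686 ms = 0.686 s
HR = 60 / 0.686 = 87.46 bpm


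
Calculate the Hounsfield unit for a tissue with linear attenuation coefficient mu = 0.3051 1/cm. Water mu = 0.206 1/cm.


HU = ((mu_tissue - mu_water) / mu_water) * 1000
HU = ((0.3051 - 0.206) / 0.206) * 1000
HU = 481.1


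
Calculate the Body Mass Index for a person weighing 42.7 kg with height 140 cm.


BMI = weight / height^2
height = 140 cm = 1.4 m
BMI = 42.7 / 1.4^2
BMI = 21.79 kg/m^2


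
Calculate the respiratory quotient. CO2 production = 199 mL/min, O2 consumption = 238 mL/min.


RQ = VCO2 / VO2
RQ = 199 / 238
RQ = 0.8361


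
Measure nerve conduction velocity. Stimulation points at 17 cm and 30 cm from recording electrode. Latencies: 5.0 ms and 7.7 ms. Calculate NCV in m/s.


Distance = (30 - 17) / 100 = 0.13 m
dt = (7.7 - 5.0) / 1000 = 0.0027 s
NCV = dist / dt = 48.15 m/s


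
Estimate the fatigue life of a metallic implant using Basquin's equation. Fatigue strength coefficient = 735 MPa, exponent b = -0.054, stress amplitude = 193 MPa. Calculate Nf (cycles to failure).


sigma_a = sigma_f' * (2Nf)^b
2Nf = (sigma_a/sigma_f')^(1/b)
2Nf = (193/735)^(1/-0.054)
2Nf = 5.6788424e+10
Nf = 2.8394e+10


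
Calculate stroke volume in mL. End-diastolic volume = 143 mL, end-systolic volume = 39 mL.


SV = EDV - ESV
SV = 143 - 39
SV = 104 mL


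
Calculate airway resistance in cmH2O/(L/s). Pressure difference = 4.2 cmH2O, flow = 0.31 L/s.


R = dP / flow
R = 4.2 / 0.31
R = 13.55 cmH2O/(L/s)


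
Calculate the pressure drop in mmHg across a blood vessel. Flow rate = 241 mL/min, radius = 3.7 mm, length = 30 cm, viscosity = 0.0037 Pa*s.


dP = 8*mu*L*Q / (pi*r^4)
Q = 241 mL/min = 4.01667e-06 m^3/s
dP = 60.579 Pa = 60.579 / 133.322 mmHg = 0.4544 mmHg


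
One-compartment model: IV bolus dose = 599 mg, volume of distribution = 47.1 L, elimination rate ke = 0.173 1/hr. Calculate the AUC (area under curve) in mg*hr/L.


C0 = Dose/Vd = 599/47.1 = 12.7176 mg/L
AUC = C0/ke = 12.7176/0.173
AUC = 73.51 mg*hr/L


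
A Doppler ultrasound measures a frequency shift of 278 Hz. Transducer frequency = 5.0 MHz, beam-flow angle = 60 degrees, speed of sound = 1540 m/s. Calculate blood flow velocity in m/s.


v = fd * c / (2 * f0 * cos(theta))
v = 278 * 1540 / (2 * 5.0000e+06 * cos(60))
v = 0.08562 m/s


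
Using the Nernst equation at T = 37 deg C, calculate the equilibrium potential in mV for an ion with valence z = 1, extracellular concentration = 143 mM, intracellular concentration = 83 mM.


E = (RT/(zF)) * ln(C_out/C_in)
T = 37 + 273.15 = 310.15 K
E = (8.314 * 310.15 / (1 * 96485)) * ln(143/83)
E = 14.54 mV


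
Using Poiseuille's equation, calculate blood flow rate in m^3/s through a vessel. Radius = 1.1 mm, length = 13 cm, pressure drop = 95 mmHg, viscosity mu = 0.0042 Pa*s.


Q = pi*r^4*dP / (8*mu*L)
r = 0.0011 m, L = 0.13 m
dP = 95 mmHg = 12665.59 Pa
Q = 1.3337e-05 m^3/s


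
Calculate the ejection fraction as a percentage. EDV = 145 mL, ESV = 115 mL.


SV = EDV - ESV = 145 - 115 = 30 mL
EF = SV/EDV * 100 = 30/145 * 100
EF = 20.69%


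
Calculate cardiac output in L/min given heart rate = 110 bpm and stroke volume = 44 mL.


CO = HR * SV
CO = 110 * 44 / 1000
CO = 4.84 L/min


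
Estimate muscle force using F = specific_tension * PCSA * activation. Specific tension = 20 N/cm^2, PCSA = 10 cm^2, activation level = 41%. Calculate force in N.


F = sigma * PCSA * activation
F = 20 * 10 * 0.41
F = 82 N


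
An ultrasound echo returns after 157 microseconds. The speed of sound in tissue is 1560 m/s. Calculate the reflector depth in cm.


depth = c * t / 2
t = 157 us = 1.5700e-04 s
depth = 1560 * 1.5700e-04 / 2
depth = 0.12246 m = 12.246 cm


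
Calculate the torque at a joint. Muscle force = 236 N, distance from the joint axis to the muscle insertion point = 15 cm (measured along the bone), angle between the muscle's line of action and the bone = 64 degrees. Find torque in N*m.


Torque = F * d * sin(theta)   (moment arm = d*sin(theta))
d = 15 cm = 0.15 m
Torque = 236 * 0.15 * sin(64)
Torque = 31.82 N*m


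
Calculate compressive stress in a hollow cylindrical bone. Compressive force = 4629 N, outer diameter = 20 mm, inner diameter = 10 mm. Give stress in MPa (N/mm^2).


A = pi*(r_o^2 - r_i^2)
r_o = 10 mm, r_i = 5 mm
A = 235.619 mm^2
sigma = F/A = 4629 / 235.619
sigma = 19.65 MPa


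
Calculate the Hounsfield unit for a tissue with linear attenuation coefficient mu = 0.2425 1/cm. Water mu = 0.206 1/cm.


HU = ((mu_tissue - mu_water) / mu_water) * 1000
HU = ((0.2425 - 0.206) / 0.206) * 1000
HU = 177.2


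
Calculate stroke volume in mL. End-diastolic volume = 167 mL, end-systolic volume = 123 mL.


SV = EDV - ESV
SV = 167 - 123
SV = 44 mL


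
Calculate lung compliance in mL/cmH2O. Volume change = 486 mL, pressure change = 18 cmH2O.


C = dV / dP
C = 486 / 18
C = 27 mL/cmH2O


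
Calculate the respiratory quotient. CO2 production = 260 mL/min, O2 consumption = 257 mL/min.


RQ = VCO2 / VO2
RQ = 260 / 257
RQ = 1.012


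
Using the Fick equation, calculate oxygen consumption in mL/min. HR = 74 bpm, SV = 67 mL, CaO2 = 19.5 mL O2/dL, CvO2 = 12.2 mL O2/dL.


CO = HR*SV = 74*67/1000 = 4.958 L/min
a-v O2 diff = 19.5 - 12.2 = 7.3 mL/dL
VO2 = CO * (CaO2-CvO2) * 10 dL/L
VO2 = 4.958 * 7.3 * 10
VO2 = 361.9 mL/min


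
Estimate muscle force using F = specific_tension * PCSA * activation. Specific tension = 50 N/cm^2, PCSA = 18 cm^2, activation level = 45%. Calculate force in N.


F = sigma * PCSA * activation
F = 50 * 18 * 0.45
F = 405 N


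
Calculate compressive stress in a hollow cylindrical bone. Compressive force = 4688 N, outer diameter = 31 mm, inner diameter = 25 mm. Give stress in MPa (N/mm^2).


A = pi*(r_o^2 - r_i^2)
r_o = 15.5 mm, r_i = 12.5 mm
A = 263.894 mm^2
sigma = F/A = 4688 / 263.894
sigma = 17.76 MPa


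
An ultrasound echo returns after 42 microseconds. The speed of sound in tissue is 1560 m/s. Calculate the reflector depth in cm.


depth = c * t / 2
t = 42 us = 4.2000e-05 s
depth = 1560 * 4.2000e-05 / 2
depth = 0.03276 m = 3.276 cm


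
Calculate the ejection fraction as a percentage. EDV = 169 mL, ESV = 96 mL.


SV = EDV - ESV = 169 - 96 = 73 mL
EF = SV/EDV * 100 = 73/169 * 100
EF = 43.2%


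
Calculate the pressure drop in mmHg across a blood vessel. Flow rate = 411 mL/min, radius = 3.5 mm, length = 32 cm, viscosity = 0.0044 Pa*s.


dP = 8*mu*L*Q / (pi*r^4)
Q = 411 mL/min = 6.85e-06 m^3/s
dP = 163.667 Pa = 163.667 / 133.322 mmHg = 1.228 mmHg


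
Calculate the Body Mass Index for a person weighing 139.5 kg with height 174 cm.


BMI = weight / height^2
height = 174 cm = 1.74 m
BMI = 139.5 / 1.74^2
BMI = 46.08 kg/m^2


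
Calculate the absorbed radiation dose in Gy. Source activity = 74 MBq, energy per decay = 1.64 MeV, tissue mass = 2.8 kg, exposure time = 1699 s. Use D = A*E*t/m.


A = 74 MBq = 7.4000e+07 Bq
E = 1.64 MeV = 2.62728e-13 J
D = A*E*t/m = 7.4000e+07*2.62728e-13*1699/2.8
D = 0.0118 Gy


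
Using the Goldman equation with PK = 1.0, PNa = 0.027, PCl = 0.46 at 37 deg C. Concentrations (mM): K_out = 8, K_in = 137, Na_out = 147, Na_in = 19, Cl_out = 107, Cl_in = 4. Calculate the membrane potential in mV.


Vm = (RT/F)*ln((PK*Ko + PNa*Nao + PCl*Cli)/(PK*Ki + PNa*Nai + PCl*Clo))
Numer = 13.809, Denom = 186.733
Vm = -69.6 mV


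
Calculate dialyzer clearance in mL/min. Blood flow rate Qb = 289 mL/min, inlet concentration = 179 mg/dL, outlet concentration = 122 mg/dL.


K = Qb * (Cb_in - Cb_out) / Cb_in
K = 289 * (179 - 122) / 179
K = 92.03 mL/min


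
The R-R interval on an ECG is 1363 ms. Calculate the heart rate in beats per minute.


HR = 60 / RR_interval(s)
RR = 1363 ms = 1.363 s
HR = 60 / 1.363 = 44.02 bpm


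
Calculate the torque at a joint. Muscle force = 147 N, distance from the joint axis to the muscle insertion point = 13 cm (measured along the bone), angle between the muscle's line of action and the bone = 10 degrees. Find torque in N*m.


Torque = F * d * sin(theta)   (moment arm = d*sin(theta))
d = 13 cm = 0.13 m
Torque = 147 * 0.13 * sin(10)
Torque = 3.318 N*m


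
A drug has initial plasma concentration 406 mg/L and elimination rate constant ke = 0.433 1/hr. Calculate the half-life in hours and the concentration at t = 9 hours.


t_half = ln(2) / ke = 0.693147 / 0.433 = 1.601 hr
C(t) = C0 * exp(-ke*t) = 406 * exp(-0.433*9)
C(9) = 8.243 mg/L


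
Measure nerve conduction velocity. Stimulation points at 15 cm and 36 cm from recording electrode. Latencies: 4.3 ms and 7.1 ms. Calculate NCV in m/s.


Distance = (36 - 15) / 100 = 0.21 m
dt = (7.1 - 4.3) / 1000 = 0.0028 s
NCV = dist / dt = 75 m/s


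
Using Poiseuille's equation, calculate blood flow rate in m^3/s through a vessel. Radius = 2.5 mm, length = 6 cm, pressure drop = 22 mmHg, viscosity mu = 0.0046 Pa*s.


Q = pi*r^4*dP / (8*mu*L)
r = 0.0025 m, L = 0.06 m
dP = 22 mmHg = 2933.084 Pa
Q = 1.6302e-04 m^3/s


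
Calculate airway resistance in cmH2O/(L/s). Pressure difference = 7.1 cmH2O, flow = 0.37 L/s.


R = dP / flow
R = 7.1 / 0.37
R = 19.19 cmH2O/(L/s)


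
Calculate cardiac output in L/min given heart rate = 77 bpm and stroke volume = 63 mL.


CO = HR * SV
CO = 77 * 63 / 1000
CO = 4.851 L/min


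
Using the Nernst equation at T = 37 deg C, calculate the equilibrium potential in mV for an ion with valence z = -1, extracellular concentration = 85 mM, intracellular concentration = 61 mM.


E = (RT/(zF)) * ln(C_out/C_in)
T = 37 + 273.15 = 310.15 K
E = (8.314 * 310.15 / (-1 * 96485)) * ln(85/61)
E = -8.867 mV


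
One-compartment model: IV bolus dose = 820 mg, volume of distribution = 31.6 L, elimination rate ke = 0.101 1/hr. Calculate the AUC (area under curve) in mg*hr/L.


C0 = Dose/Vd = 820/31.6 = 25.9494 mg/L
AUC = C0/ke = 25.9494/0.101
AUC = 256.9 mg*hr/L


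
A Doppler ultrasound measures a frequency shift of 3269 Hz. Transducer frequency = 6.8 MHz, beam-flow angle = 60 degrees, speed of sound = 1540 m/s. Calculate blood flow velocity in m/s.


v = fd * c / (2 * f0 * cos(theta))
v = 3269 * 1540 / (2 * 6.8000e+06 * cos(60))
v = 0.7403 m/s


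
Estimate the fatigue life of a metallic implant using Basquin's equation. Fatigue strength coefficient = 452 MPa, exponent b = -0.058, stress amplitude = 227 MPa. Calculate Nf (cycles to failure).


sigma_a = sigma_f' * (2Nf)^b
2Nf = (sigma_a/sigma_f')^(1/b)
2Nf = (227/452)^(1/-0.058)
2Nf = 143586.43
Nf = 7.179e+04


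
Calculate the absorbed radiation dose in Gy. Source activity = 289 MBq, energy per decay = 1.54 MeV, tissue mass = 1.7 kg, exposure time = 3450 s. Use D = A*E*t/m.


A = 289 MBq = 2.8900e+08 Bq
E = 1.54 MeV = 2.46708e-13 J
D = A*E*t/m = 2.8900e+08*2.46708e-13*3450/1.7
D = 0.1447 Gy


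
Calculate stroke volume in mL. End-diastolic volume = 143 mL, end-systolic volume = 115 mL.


SV = EDV - ESV
SV = 143 - 115
SV = 28 mL


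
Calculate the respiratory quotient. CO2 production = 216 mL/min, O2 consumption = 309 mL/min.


RQ = VCO2 / VO2
RQ = 216 / 309
RQ = 0.699


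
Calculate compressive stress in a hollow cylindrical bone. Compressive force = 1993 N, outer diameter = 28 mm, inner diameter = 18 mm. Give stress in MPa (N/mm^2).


A = pi*(r_o^2 - r_i^2)
r_o = 14 mm, r_i = 9 mm
A = 361.283 mm^2
sigma = F/A = 1993 / 361.283
sigma = 5.516 MPa


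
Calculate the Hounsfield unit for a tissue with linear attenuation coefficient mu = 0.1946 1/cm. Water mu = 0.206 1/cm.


HU = ((mu_tissue - mu_water) / mu_water) * 1000
HU = ((0.1946 - 0.206) / 0.206) * 1000
HU = -55.34


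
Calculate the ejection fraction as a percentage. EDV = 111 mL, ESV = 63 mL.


SV = EDV - ESV = 111 - 63 = 48 mL
EF = SV/EDV * 100 = 48/111 * 100
EF = 43.24%


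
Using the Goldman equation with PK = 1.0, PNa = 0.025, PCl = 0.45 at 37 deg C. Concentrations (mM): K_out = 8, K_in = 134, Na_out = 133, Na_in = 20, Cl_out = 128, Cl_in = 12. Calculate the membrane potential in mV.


Vm = (RT/F)*ln((PK*Ko + PNa*Nao + PCl*Cli)/(PK*Ki + PNa*Nai + PCl*Clo))
Numer = 16.725, Denom = 192.1
Vm = -65.24 mV


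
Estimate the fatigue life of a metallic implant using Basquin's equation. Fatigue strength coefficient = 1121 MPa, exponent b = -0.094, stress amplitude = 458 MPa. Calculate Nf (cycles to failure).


sigma_a = sigma_f' * (2Nf)^b
2Nf = (sigma_a/sigma_f')^(1/b)
2Nf = (458/1121)^(1/-0.094)
2Nf = 13662.6
Nf = 6831


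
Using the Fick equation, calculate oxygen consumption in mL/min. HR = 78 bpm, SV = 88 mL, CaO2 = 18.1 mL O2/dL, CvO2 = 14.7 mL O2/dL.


CO = HR*SV = 78*88/1000 = 6.864 L/min
a-v O2 diff = 18.1 - 14.7 = 3.4 mL/dL
VO2 = CO * (CaO2-CvO2) * 10 dL/L
VO2 = 6.864 * 3.4 * 10
VO2 = 233.4 mL/min


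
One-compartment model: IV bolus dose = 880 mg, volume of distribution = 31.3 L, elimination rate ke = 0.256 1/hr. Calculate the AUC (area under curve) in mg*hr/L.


C0 = Dose/Vd = 880/31.3 = 28.115 mg/L
AUC = C0/ke = 28.115/0.256
AUC = 109.8 mg*hr/L


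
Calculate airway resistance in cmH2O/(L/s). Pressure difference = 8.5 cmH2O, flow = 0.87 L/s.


R = dP / flow
R = 8.5 / 0.87
R = 9.77 cmH2O/(L/s)


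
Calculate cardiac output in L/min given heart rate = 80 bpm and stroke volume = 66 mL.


CO = HR * SV
CO = 80 * 66 / 1000
CO = 5.28 L/min


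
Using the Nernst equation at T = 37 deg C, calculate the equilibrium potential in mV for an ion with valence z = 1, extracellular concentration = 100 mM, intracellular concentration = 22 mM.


E = (RT/(zF)) * ln(C_out/C_in)
T = 37 + 273.15 = 310.15 K
E = (8.314 * 310.15 / (1 * 96485)) * ln(100/22)
E = 40.47 mV


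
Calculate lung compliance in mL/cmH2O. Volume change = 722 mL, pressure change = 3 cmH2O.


C = dV / dP
C = 722 / 3
C = 240.7 mL/cmH2O


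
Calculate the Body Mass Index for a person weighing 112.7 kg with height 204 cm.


BMI = weight / height^2
height = 204 cm = 2.04 m
BMI = 112.7 / 2.04^2
BMI = 27.08 kg/m^2


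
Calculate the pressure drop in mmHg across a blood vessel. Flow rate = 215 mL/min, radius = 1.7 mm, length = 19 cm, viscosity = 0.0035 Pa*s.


dP = 8*mu*L*Q / (pi*r^4)
Q = 215 mL/min = 3.58333e-06 m^3/s
dP = 726.529 Pa = 726.529 / 133.322 mmHg = 5.449 mmHg


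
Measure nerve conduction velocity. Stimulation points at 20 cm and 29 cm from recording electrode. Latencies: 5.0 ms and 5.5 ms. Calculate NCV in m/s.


Distance = (29 - 20) / 100 = 0.09 m
dt = (5.5 - 5.0) / 1000 = 5.0000e-04 s
NCV = dist / dt = 180 m/s


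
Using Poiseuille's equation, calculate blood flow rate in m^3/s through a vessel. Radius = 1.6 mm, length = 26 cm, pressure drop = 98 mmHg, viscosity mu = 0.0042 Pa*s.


Q = pi*r^4*dP / (8*mu*L)
r = 0.0016 m, L = 0.26 m
dP = 98 mmHg = 13065.556 Pa
Q = 3.0793e-05 m^3/s


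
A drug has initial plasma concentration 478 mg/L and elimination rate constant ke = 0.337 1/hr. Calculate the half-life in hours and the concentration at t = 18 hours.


t_half = ln(2) / ke = 0.693147 / 0.337 = 2.057 hr
C(t) = C0 * exp(-ke*t) = 478 * exp(-0.337*18)
C(18) = 1.109 mg/L


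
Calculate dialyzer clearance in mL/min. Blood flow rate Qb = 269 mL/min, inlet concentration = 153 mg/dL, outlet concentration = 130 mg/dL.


K = Qb * (Cb_in - Cb_out) / Cb_in
K = 269 * (153 - 130) / 153
K = 40.44 mL/min


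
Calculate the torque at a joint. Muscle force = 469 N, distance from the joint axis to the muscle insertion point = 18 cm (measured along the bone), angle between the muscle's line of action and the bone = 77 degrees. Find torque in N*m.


Torque = F * d * sin(theta)   (moment arm = d*sin(theta))
d = 18 cm = 0.18 m
Torque = 469 * 0.18 * sin(77)
Torque = 82.26 N*m


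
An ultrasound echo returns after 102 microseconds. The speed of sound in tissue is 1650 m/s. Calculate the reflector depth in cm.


depth = c * t / 2
t = 102 us = 1.0200e-04 s
depth = 1650 * 1.0200e-04 / 2
depth = 0.08415 m = 8.415 cm


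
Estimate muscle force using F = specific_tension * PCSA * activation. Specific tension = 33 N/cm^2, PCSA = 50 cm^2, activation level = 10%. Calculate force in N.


F = sigma * PCSA * activation
F = 33 * 50 * 0.1
F = 165 N


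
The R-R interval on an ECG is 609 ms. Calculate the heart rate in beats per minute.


HR = 60 / RR_interval(s)
RR = 609 ms = 0.609 s
HR = 60 / 0.609 = 98.52 bpm


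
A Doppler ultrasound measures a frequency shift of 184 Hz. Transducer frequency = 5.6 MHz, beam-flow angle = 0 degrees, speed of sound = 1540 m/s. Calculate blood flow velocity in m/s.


v = fd * c / (2 * f0 * cos(theta))
v = 184 * 1540 / (2 * 5.6000e+06 * cos(0))
v = 0.0253 m/s


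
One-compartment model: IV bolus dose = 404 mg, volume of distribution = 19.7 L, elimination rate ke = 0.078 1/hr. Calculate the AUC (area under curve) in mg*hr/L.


C0 = Dose/Vd = 404/19.7 = 20.5076 mg/L
AUC = C0/ke = 20.5076/0.078
AUC = 262.9 mg*hr/L


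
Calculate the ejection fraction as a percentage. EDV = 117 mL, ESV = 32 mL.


SV = EDV - ESV = 117 - 32 = 85 mL
EF = SV/EDV * 100 = 85/117 * 100
EF = 72.65%


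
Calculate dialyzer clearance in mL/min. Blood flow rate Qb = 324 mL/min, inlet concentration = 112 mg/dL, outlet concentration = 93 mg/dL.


K = Qb * (Cb_in - Cb_out) / Cb_in
K = 324 * (112 - 93) / 112
K = 54.96 mL/min


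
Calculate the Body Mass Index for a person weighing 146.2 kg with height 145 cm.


BMI = weight / height^2
height = 145 cm = 1.45 m
BMI = 146.2 / 1.45^2
BMI = 69.54 kg/m^2


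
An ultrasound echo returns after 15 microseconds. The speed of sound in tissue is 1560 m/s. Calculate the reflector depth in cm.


depth = c * t / 2
t = 15 us = 1.5000e-05 s
depth = 1560 * 1.5000e-05 / 2
depth = 0.0117 m = 1.17 cm


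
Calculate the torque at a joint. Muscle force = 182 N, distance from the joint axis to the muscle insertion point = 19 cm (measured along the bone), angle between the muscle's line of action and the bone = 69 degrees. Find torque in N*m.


Torque = F * d * sin(theta)   (moment arm = d*sin(theta))
d = 19 cm = 0.19 m
Torque = 182 * 0.19 * sin(69)
Torque = 32.28 N*m


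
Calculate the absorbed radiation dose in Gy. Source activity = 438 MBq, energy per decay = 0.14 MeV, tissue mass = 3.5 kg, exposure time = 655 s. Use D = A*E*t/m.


A = 438 MBq = 4.3800e+08 Bq
E = 0.14 MeV = 2.2428e-14 J
D = A*E*t/m = 4.3800e+08*2.2428e-14*655/3.5
D = 0.001838 Gy


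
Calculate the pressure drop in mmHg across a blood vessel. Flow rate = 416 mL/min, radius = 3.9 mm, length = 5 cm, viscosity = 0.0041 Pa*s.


dP = 8*mu*L*Q / (pi*r^4)
Q = 416 mL/min = 6.93333e-06 m^3/s
dP = 15.6451 Pa = 15.6451 / 133.322 mmHg = 0.1173 mmHg


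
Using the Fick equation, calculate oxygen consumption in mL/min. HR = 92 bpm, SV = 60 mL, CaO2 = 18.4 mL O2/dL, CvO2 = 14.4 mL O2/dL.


CO = HR*SV = 92*60/1000 = 5.52 L/min
a-v O2 diff = 18.4 - 14.4 = 4 mL/dL
VO2 = CO * (CaO2-CvO2) * 10 dL/L
VO2 = 5.52 * 4 * 10
VO2 = 220.8 mL/min


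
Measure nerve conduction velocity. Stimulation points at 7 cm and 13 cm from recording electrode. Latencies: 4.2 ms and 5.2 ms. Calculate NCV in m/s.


Distance = (13 - 7) / 100 = 0.06 m
dt = (5.2 - 4.2) / 1000 = 0.001 s
NCV = dist / dt = 60 m/s


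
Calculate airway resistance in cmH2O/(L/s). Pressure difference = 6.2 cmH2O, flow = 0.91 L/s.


R = dP / flow
R = 6.2 / 0.91
R = 6.813 cmH2O/(L/s)


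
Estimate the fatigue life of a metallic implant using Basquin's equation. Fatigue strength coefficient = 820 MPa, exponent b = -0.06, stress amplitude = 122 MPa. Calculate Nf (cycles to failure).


sigma_a = sigma_f' * (2Nf)^b
2Nf = (sigma_a/sigma_f')^(1/b)
2Nf = (122/820)^(1/-0.06)
2Nf = 6.1787463e+13
Nf = 3.0894e+13


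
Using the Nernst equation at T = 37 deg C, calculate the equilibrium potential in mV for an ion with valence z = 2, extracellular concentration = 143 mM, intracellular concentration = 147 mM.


E = (RT/(zF)) * ln(C_out/C_in)
T = 37 + 273.15 = 310.15 K
E = (8.314 * 310.15 / (2 * 96485)) * ln(143/147)
E = -0.3686 mV


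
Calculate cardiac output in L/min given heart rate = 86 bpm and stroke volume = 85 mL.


CO = HR * SV
CO = 86 * 85 / 1000
CO = 7.31 L/min


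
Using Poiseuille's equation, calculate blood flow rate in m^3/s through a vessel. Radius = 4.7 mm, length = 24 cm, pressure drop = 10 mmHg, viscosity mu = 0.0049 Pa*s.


Q = pi*r^4*dP / (8*mu*L)
r = 0.0047 m, L = 0.24 m
dP = 10 mmHg = 1333.22 Pa
Q = 2.1724e-04 m^3/s


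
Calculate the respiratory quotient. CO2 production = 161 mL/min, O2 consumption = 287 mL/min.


RQ = VCO2 / VO2
RQ = 161 / 287
RQ = 0.561


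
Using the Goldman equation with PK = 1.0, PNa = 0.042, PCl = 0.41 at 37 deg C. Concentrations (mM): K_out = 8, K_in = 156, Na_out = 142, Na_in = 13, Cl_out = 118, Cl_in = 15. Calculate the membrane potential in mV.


Vm = (RT/F)*ln((PK*Ko + PNa*Nao + PCl*Cli)/(PK*Ki + PNa*Nai + PCl*Clo))
Numer = 20.114, Denom = 204.926
Vm = -62.04 mV


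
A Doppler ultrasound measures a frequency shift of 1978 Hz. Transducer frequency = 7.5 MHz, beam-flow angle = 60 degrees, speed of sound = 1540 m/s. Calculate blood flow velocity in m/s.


v = fd * c / (2 * f0 * cos(theta))
v = 1978 * 1540 / (2 * 7.5000e+06 * cos(60))
v = 0.4061 m/s
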